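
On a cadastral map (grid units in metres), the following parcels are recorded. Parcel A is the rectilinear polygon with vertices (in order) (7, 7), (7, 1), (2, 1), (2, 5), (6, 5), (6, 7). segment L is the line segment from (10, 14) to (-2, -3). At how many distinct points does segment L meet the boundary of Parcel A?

The segment meets the boundary at (2,2.667), (3.647,5).

2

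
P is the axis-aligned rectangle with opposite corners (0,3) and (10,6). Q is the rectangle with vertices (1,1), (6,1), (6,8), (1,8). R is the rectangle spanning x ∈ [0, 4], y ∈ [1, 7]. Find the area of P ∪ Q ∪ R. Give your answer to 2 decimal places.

53.00

By inclusion–exclusion:
Individual areas: |P| = 30, |Q| = 35, |R| = 24.
|P∩Q|: x∈[1,6], y∈[3,6] → 5·3 = 15.
|P∩R|: x∈[0,4], y∈[3,6] → 4·3 = 12.
|Q∩R|: x∈[1,4], y∈[1,7] → 3·6 = 18.
|P∩Q∩R| = 9.
|P ∪ Q ∪ R| = 89 − 45 + 9 = 53.00.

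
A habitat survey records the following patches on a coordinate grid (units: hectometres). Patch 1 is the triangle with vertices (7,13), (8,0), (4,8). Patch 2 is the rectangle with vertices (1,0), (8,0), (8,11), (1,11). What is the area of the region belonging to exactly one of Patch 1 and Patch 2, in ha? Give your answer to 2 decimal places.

|Patch 1| = 22, |Patch 2| = 77, |Patch 1∩Patch 2| = 20.6462.
|Patch 1 △ Patch 2| = |Patch 1| + |Patch 2| − 2·|Patch 1∩Patch 2| = 22 + 77 − 41.2923 = 57.71.

57.71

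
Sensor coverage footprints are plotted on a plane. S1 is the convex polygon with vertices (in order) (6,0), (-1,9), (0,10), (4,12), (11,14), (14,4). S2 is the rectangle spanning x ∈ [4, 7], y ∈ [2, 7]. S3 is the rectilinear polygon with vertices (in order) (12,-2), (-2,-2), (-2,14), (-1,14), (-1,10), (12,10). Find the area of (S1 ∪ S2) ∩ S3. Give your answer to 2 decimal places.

89.13

The region (S1 ∪ S2) ∩ S3 is the polygon with vertices (4,2), (4,2.571), (-1,9), (0,10), (12,10), (12,3), (6,0), (4.444,2).
By the shoelace formula its area is 89.13.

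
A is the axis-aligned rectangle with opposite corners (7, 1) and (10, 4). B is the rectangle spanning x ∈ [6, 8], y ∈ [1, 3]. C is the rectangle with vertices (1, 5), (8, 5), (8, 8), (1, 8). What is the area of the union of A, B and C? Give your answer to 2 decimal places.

32.00

By inclusion–exclusion:
Individual areas: |A| = 9, |B| = 4, |C| = 21.
|A∩B|: x∈[7,8], y∈[1,3] → 1·2 = 2.
|A∩C| = 0 (no overlap).
|B∩C| = 0 (no overlap).
|A∩B∩C| = 0.
|A ∪ B ∪ C| = 34 − 2 + 0 = 32.00.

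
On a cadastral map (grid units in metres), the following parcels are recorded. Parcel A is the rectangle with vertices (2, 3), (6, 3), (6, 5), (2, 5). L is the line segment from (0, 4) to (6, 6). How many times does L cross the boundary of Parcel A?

The segment meets the boundary at (3,5), (2,4.667).

2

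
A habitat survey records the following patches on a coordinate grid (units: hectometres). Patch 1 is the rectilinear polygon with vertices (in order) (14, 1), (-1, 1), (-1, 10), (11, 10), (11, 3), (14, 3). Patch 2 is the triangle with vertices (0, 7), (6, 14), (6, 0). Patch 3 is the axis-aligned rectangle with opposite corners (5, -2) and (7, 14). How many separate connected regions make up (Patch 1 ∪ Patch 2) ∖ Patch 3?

2

(Patch 1 ∪ Patch 2) ∖ Patch 3 splits into 2 disjoint pieces (area 57.4405, area 42).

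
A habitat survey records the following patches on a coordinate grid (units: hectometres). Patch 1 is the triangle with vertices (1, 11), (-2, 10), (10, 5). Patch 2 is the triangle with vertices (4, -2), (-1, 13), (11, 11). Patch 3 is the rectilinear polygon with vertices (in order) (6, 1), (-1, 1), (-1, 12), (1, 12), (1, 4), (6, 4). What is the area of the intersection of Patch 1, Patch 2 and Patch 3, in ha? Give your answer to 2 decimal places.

1.81

The intersection is the polygon with vertices (0.323,9.032), (-0.2,10.6), (1,11), (1,8.75).
By the shoelace formula its area is 1.81.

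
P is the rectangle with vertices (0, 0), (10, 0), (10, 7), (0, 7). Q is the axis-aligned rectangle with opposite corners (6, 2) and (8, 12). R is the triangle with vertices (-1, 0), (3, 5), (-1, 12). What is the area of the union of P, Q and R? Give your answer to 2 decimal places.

93.52

By inclusion–exclusion:
Individual areas: |P| = 70, |Q| = 20, |R| = 24.
|P∩Q|: x∈[6,8], y∈[2,7] → 2·5 = 10.
|P∩R| = 10.4821.
|Q∩R| = 0.
|P∩Q∩R| = 0.
|P ∪ Q ∪ R| = 114 − 20.4821 + 0 = 93.52.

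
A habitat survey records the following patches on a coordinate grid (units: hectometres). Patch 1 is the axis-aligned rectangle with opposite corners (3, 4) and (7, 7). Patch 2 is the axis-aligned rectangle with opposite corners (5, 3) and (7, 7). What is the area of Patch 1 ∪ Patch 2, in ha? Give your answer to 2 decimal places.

14.00

By inclusion–exclusion:
Individual areas: |Patch 1| = 12, |Patch 2| = 8.
|Patch 1∩Patch 2|: x∈[5,7], y∈[4,7] → 2·3 = 6.
|Patch 1 ∪ Patch 2| = 20 − 6 = 14.00.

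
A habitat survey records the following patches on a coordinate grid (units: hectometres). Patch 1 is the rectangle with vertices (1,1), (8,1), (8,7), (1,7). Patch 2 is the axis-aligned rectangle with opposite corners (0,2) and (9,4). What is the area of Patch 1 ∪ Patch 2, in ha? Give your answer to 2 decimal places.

By inclusion–exclusion:
Individual areas: |Patch 1| = 42, |Patch 2| = 18.
|Patch 1∩Patch 2|: x∈[1,8], y∈[2,4] → 7·2 = 14.
|Patch 1 ∪ Patch 2| = 60 − 14 = 46.00.

46.00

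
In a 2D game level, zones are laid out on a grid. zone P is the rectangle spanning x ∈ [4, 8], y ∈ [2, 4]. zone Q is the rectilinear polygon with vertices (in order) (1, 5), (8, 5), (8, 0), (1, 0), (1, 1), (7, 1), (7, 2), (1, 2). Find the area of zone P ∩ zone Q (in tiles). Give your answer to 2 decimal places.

The intersection is the polygon with vertices (8,2), (7,2), (4,2), (4,4), (8,4).
By the shoelace formula its area is 8.00.

8.00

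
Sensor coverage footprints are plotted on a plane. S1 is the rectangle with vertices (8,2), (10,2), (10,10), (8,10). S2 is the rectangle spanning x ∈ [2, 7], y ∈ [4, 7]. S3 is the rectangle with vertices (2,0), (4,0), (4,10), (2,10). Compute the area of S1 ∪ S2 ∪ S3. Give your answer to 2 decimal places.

By inclusion–exclusion:
Individual areas: |S1| = 16, |S2| = 15, |S3| = 20.
|S1∩S2| = 0 (no overlap).
|S1∩S3| = 0 (no overlap).
|S2∩S3|: x∈[2,4], y∈[4,7] → 2·3 = 6.
|S1∩S2∩S3| = 0.
|S1 ∪ S2 ∪ S3| = 51 − 6 + 0 = 45.00.

45.00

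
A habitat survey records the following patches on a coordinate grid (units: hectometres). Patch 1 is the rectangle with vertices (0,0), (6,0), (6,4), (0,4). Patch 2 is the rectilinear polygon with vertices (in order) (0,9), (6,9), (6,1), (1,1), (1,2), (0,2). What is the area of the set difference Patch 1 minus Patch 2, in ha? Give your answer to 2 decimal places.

7.00

|Patch 1| = 24, |Patch 1∩Patch 2| = 17.
|Patch 1 ∖ Patch 2| = |Patch 1| − |Patch 1∩Patch 2| = 24 − 17 = 7.00.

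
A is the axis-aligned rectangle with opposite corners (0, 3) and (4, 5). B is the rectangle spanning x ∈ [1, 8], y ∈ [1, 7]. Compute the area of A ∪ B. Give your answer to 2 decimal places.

44.00

By inclusion–exclusion:
Individual areas: |A| = 8, |B| = 42.
|A∩B|: x∈[1,4], y∈[3,5] → 3·2 = 6.
|A ∪ B| = 50 − 6 = 44.00.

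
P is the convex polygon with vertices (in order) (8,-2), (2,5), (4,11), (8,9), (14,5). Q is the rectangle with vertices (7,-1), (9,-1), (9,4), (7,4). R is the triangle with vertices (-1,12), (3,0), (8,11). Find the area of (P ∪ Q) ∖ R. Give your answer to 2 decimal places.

57.38

|P ∪ Q| = 80.0238.
|(P ∪ Q) ∩ R| = 22.6417.
|(P ∪ Q) ∖ R| = 80.0238 − 22.6417 = 57.38.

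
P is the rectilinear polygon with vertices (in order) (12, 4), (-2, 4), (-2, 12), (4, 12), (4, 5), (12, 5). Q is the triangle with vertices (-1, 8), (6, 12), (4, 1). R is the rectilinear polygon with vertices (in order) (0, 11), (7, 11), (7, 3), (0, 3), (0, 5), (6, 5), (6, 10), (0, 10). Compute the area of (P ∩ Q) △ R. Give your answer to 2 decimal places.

40.51

|P ∩ Q| = 22.0649.
|(P ∩ Q) ∩ R| = 3.7792.
|(P ∩ Q) △ R| = 22.0649 + 26 − 7.5584 = 40.51.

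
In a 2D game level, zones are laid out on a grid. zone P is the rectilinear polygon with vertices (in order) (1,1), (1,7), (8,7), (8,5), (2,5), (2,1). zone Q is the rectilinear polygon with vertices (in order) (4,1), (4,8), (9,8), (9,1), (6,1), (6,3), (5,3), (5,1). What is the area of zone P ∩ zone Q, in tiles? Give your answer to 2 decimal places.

8.00

The intersection is the polygon with vertices (8,7), (8,5), (4,5), (4,7).
By the shoelace formula its area is 8.00.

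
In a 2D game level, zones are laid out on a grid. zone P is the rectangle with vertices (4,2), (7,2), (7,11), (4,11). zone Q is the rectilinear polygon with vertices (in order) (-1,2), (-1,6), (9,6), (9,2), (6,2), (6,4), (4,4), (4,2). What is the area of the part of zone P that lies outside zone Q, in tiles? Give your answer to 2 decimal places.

19.00

|zone P| = 27, |zone P∩zone Q| = 8.
|zone P ∖ zone Q| = |zone P| − |zone P∩zone Q| = 27 − 8 = 19.00.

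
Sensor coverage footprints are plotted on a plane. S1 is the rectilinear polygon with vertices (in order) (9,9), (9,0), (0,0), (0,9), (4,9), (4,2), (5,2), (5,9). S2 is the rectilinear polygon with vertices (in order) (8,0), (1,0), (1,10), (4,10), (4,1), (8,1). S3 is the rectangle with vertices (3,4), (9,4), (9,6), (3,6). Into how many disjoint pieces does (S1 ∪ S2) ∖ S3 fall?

2

(S1 ∪ S2) ∖ S3 splits into 2 disjoint pieces (area 55, area 12).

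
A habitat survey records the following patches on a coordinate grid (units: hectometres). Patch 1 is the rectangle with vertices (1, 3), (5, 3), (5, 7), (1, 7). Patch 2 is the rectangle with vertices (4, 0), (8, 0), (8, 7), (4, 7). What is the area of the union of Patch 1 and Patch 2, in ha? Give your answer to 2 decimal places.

By inclusion–exclusion:
Individual areas: |Patch 1| = 16, |Patch 2| = 28.
|Patch 1∩Patch 2|: x∈[4,5], y∈[3,7] → 1·4 = 4.
|Patch 1 ∪ Patch 2| = 44 − 4 = 40.00.

40.00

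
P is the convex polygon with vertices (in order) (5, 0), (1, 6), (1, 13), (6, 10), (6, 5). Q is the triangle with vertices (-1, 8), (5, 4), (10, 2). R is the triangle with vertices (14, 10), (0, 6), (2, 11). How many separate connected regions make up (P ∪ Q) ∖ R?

3

(P ∪ Q) ∖ R splits into 3 disjoint pieces (area 21.7848, area 0.1273, area 4.8468).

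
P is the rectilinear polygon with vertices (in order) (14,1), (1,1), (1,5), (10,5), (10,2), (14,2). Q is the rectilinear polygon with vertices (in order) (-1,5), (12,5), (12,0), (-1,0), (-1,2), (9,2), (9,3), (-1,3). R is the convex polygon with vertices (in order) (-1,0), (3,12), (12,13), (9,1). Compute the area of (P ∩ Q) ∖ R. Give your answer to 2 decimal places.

4.00

|P ∩ Q| = 30.
|(P ∩ Q) ∩ R| = 26.
|(P ∩ Q) ∖ R| = 30 − 26 = 4.00.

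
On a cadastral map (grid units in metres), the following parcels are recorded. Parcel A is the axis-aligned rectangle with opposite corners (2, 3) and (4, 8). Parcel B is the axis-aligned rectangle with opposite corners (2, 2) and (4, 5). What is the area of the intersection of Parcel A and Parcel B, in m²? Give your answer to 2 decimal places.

|Parcel A∩Parcel B|: x∈[2,4], y∈[3,5] → 2·2 = 4.

4.00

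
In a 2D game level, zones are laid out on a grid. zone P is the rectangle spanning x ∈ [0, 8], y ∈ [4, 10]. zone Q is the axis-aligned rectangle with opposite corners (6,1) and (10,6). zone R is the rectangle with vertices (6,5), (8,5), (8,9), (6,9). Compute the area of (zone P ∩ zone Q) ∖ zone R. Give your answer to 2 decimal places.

|zone P ∩ zone Q| = 4.
|(zone P ∩ zone Q) ∩ zone R| = 2.
|(zone P ∩ zone Q) ∖ zone R| = 4 − 2 = 2.00.

2.00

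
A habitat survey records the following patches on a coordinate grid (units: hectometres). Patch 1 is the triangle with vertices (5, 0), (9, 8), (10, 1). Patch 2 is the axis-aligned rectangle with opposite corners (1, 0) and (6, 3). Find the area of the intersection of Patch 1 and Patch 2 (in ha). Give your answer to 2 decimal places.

0.90

The intersection is the polygon with vertices (6,2), (6,0.2), (5,0).
By the shoelace formula its area is 0.90.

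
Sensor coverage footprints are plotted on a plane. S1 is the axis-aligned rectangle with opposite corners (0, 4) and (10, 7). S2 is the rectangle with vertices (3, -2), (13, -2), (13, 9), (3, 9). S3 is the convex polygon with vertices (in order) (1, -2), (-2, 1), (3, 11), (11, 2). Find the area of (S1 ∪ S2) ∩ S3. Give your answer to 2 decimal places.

|S1 ∪ S2| = 119.
|(S1 ∪ S2) ∩ S3| = 55.02.

55.02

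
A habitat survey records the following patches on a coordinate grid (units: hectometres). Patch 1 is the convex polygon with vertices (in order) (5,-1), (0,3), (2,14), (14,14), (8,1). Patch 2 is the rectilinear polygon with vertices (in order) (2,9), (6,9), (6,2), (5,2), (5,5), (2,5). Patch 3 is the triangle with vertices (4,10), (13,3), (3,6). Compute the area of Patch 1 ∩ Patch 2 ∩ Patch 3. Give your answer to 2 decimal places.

9.03

The intersection is the polygon with vertices (6,5.1), (3,6), (3.75,9), (5.286,9), (6,8.444).
By the shoelace formula its area is 9.03.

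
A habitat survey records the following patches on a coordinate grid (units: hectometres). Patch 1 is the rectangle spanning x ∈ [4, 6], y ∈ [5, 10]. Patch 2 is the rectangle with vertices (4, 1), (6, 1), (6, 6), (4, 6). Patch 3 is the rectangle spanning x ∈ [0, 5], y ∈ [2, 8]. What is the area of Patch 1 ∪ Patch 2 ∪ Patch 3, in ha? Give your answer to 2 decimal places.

By inclusion–exclusion:
Individual areas: |Patch 1| = 10, |Patch 2| = 10, |Patch 3| = 30.
|Patch 1∩Patch 2|: x∈[4,6], y∈[5,6] → 2·1 = 2.
|Patch 1∩Patch 3|: x∈[4,5], y∈[5,8] → 1·3 = 3.
|Patch 2∩Patch 3|: x∈[4,5], y∈[2,6] → 1·4 = 4.
|Patch 1∩Patch 2∩Patch 3| = 1.
|Patch 1 ∪ Patch 2 ∪ Patch 3| = 50 − 9 + 1 = 42.00.

42.00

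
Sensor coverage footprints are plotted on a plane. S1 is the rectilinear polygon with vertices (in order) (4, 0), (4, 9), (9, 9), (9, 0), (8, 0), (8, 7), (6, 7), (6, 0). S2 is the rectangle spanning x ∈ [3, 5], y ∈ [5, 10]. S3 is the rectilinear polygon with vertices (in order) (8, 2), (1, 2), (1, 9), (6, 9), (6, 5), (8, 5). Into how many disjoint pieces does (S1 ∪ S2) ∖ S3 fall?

(S1 ∪ S2) ∖ S3 splits into 3 disjoint pieces (area 2, area 13, area 4).

3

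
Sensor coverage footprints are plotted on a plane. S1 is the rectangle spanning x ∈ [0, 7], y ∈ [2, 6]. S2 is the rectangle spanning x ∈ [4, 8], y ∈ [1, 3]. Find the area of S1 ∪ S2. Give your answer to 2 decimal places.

By inclusion–exclusion:
Individual areas: |S1| = 28, |S2| = 8.
|S1∩S2|: x∈[4,7], y∈[2,3] → 3·1 = 3.
|S1 ∪ S2| = 36 − 3 = 33.00.

33.00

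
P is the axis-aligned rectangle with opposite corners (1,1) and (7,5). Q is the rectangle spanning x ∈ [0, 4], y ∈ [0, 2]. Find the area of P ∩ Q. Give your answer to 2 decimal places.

|P∩Q|: x∈[1,4], y∈[1,2] → 3·1 = 3.

3.00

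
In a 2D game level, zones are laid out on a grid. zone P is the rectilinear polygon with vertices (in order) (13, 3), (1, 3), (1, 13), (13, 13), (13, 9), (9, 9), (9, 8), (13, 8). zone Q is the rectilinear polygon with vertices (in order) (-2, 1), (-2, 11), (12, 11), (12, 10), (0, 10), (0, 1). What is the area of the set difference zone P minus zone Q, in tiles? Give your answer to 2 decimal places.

|zone P| = 116, |zone P∩zone Q| = 11.
|zone P ∖ zone Q| = |zone P| − |zone P∩zone Q| = 116 − 11 = 105.00.

105.00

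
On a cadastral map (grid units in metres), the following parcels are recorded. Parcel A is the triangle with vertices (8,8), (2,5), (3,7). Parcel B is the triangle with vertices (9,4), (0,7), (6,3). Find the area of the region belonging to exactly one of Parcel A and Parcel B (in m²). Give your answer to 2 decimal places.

12.34

|Parcel A| = 4.5, |Parcel B| = 9, |Parcel A∩Parcel B| = 0.5786.
|Parcel A △ Parcel B| = |Parcel A| + |Parcel B| − 2·|Parcel A∩Parcel B| = 4.5 + 9 − 1.1571 = 12.34.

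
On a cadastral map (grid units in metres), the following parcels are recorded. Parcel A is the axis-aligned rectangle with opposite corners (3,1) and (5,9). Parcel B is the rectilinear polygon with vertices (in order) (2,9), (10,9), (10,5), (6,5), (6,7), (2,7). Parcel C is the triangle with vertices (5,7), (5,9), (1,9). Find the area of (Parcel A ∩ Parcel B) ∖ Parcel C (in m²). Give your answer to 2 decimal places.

|Parcel A ∩ Parcel B| = 4.
|(Parcel A ∩ Parcel B) ∩ Parcel C| = 3.
|(Parcel A ∩ Parcel B) ∖ Parcel C| = 4 − 3 = 1.00.

1.00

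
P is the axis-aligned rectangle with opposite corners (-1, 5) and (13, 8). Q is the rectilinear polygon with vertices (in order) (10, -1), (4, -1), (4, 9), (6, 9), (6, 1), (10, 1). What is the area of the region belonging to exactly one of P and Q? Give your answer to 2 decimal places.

58.00

|P| = 42, |Q| = 28, |P∩Q| = 6.
|P △ Q| = |P| + |Q| − 2·|P∩Q| = 42 + 28 − 12 = 58.00.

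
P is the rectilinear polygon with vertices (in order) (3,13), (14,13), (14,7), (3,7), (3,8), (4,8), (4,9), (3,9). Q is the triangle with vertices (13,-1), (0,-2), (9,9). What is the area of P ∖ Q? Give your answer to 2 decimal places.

|P| = 65, |P∩Q| = 2.4364.
|P ∖ Q| = |P| − |P∩Q| = 65 − 2.4364 = 62.56.

62.56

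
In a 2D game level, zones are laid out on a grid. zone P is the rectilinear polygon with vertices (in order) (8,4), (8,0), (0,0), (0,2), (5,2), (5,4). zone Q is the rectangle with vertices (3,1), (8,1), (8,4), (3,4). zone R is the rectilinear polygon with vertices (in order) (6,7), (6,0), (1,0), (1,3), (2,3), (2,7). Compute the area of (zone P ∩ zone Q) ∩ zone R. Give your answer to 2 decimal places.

The region (zone P ∩ zone Q) ∩ zone R is the polygon with vertices (3,1), (3,2), (5,2), (5,4), (6,4), (6,1).
By the shoelace formula its area is 5.00.

5.00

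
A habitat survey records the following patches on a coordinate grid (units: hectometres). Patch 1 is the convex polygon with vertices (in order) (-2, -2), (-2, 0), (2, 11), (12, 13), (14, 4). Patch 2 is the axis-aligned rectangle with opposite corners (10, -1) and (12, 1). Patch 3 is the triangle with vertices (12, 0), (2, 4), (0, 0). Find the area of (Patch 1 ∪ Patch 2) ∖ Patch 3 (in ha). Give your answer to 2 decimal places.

|Patch 1 ∪ Patch 2| = 147.
|(Patch 1 ∪ Patch 2) ∩ Patch 3| = 17.5312.
|(Patch 1 ∪ Patch 2) ∖ Patch 3| = 147 − 17.5312 = 129.47.

129.47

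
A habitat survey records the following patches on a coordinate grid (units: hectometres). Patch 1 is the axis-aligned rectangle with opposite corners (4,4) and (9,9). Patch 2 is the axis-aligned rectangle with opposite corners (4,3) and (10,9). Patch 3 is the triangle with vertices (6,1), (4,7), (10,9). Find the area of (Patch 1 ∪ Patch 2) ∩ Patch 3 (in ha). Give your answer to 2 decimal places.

The region (Patch 1 ∪ Patch 2) ∩ Patch 3 is the polygon with vertices (5.333,3), (4,7), (10,9), (7,3).
By the shoelace formula its area is 18.33.

18.33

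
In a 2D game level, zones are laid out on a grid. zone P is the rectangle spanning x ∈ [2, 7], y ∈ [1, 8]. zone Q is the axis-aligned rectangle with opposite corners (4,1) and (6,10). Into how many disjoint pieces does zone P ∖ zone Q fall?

2

zone P ∖ zone Q splits into 2 disjoint pieces (area 7, area 14).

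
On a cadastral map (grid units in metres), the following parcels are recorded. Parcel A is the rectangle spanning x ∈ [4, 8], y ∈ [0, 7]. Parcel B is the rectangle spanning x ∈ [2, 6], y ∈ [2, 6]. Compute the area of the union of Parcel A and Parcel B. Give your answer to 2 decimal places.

By inclusion–exclusion:
Individual areas: |Parcel A| = 28, |Parcel B| = 16.
|Parcel A∩Parcel B|: x∈[4,6], y∈[2,6] → 2·4 = 8.
|Parcel A ∪ Parcel B| = 44 − 8 = 36.00.

36.00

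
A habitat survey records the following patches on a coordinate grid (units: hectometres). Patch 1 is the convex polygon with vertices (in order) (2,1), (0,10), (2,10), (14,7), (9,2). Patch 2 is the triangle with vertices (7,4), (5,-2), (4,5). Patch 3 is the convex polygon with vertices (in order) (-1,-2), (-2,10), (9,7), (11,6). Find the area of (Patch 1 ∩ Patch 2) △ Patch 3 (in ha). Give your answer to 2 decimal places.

|Patch 1 ∩ Patch 2| = 7.12.
|(Patch 1 ∩ Patch 2) ∩ Patch 3| = 5.528.
|(Patch 1 ∩ Patch 2) △ Patch 3| = 7.12 + 78.5 − 11.0559 = 74.56.

74.56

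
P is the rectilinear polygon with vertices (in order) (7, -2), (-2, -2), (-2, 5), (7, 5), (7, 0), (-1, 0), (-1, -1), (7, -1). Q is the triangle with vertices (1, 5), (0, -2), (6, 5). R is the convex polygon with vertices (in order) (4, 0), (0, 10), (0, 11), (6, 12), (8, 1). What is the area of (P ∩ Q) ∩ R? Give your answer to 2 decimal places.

The region (P ∩ Q) ∩ R is the polygon with vertices (3.273,1.818), (2,5), (6,5).
By the shoelace formula its area is 6.36.

6.36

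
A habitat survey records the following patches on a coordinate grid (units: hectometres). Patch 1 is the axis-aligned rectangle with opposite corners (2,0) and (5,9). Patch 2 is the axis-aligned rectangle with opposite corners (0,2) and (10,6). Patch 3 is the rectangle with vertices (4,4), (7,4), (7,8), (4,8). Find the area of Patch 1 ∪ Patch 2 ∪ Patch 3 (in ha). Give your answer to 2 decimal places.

59.00

By inclusion–exclusion:
Individual areas: |Patch 1| = 27, |Patch 2| = 40, |Patch 3| = 12.
|Patch 1∩Patch 2|: x∈[2,5], y∈[2,6] → 3·4 = 12.
|Patch 1∩Patch 3|: x∈[4,5], y∈[4,8] → 1·4 = 4.
|Patch 2∩Patch 3|: x∈[4,7], y∈[4,6] → 3·2 = 6.
|Patch 1∩Patch 2∩Patch 3| = 2.
|Patch 1 ∪ Patch 2 ∪ Patch 3| = 79 − 22 + 2 = 59.00.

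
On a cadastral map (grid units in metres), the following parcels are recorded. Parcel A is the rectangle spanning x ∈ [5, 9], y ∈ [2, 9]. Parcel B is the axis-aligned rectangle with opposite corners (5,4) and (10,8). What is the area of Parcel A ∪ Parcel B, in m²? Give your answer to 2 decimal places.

32.00

By inclusion–exclusion:
Individual areas: |Parcel A| = 28, |Parcel B| = 20.
|Parcel A∩Parcel B|: x∈[5,9], y∈[4,8] → 4·4 = 16.
|Parcel A ∪ Parcel B| = 48 − 16 = 32.00.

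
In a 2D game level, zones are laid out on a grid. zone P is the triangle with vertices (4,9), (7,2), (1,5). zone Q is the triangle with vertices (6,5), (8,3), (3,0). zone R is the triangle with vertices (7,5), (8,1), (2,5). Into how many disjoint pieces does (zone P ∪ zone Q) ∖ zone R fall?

2

(zone P ∪ zone Q) ∖ zone R splits into 2 disjoint pieces (area 0.2319, area 13.8152).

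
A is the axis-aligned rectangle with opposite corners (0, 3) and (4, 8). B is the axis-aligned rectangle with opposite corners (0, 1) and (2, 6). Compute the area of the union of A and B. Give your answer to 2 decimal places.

By inclusion–exclusion:
Individual areas: |A| = 20, |B| = 10.
|A∩B|: x∈[0,2], y∈[3,6] → 2·3 = 6.
|A ∪ B| = 30 − 6 = 24.00.

24.00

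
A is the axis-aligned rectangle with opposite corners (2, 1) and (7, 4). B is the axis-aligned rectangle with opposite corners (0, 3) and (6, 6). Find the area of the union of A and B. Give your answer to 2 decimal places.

By inclusion–exclusion:
Individual areas: |A| = 15, |B| = 18.
|A∩B|: x∈[2,6], y∈[3,4] → 4·1 = 4.
|A ∪ B| = 33 − 4 = 29.00.

29.00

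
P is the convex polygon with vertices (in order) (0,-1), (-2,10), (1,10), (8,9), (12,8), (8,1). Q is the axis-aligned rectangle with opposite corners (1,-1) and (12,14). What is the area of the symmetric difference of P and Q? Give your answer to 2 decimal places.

|P| = 103.5, |Q| = 165, |P∩Q| = 81.625.
|P △ Q| = |P| + |Q| − 2·|P∩Q| = 103.5 + 165 − 163.25 = 105.25.

105.25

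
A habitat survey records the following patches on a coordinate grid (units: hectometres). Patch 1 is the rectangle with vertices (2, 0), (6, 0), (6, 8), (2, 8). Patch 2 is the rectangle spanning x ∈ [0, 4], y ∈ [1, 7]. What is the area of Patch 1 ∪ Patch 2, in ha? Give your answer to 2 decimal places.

By inclusion–exclusion:
Individual areas: |Patch 1| = 32, |Patch 2| = 24.
|Patch 1∩Patch 2|: x∈[2,4], y∈[1,7] → 2·6 = 12.
|Patch 1 ∪ Patch 2| = 56 − 12 = 44.00.

44.00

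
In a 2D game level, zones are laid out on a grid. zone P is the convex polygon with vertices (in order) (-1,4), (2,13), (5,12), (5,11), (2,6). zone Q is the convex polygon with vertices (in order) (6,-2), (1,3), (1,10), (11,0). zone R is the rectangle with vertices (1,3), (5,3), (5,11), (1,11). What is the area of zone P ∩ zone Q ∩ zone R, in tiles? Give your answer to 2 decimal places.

The intersection is the polygon with vertices (1,5.333), (1,10), (3.125,7.875), (2,6).
By the shoelace formula its area is 5.52.

5.52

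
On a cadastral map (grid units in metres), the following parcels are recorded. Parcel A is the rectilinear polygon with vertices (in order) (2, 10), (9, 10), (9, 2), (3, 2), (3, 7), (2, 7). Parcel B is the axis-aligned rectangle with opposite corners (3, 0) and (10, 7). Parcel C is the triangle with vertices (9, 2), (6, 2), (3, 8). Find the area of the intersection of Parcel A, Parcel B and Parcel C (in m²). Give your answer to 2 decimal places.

The intersection is the polygon with vertices (6,2), (3.5,7), (4,7), (9,2).
By the shoelace formula its area is 8.75.

8.75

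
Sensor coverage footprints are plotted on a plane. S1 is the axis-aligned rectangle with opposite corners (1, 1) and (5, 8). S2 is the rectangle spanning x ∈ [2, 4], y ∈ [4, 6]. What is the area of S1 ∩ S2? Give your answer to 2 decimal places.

4.00

|S1∩S2|: x∈[2,4], y∈[4,6] → 2·2 = 4.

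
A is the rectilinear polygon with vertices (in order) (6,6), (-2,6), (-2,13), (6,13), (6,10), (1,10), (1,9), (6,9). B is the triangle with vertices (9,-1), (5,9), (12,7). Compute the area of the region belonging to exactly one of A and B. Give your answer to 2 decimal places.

|A| = 51, |B| = 31, |A∩B| = 1.1071.
|A △ B| = |A| + |B| − 2·|A∩B| = 51 + 31 − 2.2143 = 79.79.

79.79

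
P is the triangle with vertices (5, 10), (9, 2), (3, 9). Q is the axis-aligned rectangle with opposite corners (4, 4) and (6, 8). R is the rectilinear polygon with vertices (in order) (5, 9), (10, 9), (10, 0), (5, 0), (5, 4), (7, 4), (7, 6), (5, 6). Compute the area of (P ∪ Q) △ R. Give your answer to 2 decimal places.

|P ∪ Q| = 15.3333.
|(P ∪ Q) ∩ R| = 5.4167.
|(P ∪ Q) △ R| = 15.3333 + 41 − 10.8333 = 45.50.

45.50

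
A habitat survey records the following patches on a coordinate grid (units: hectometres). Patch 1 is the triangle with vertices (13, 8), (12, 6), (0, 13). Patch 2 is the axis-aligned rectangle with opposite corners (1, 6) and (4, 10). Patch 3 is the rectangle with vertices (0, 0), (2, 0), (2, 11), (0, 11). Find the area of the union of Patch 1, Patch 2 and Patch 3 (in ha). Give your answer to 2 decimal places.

By inclusion–exclusion:
Individual areas: |Patch 1| = 15.5, |Patch 2| = 12, |Patch 3| = 22.
|Patch 1∩Patch 2| = 0.
|Patch 1∩Patch 3| = 0.
|Patch 2∩Patch 3|: x∈[1,2], y∈[6,10] → 1·4 = 4.
|Patch 1∩Patch 2∩Patch 3| = 0.
|Patch 1 ∪ Patch 2 ∪ Patch 3| = 49.5 − 4 + 0 = 45.50.

45.50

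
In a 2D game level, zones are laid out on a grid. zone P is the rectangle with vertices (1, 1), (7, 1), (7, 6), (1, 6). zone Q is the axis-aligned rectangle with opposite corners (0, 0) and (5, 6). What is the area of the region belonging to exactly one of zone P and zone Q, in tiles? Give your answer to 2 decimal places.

|zone P∩zone Q|: x∈[1,5], y∈[1,6] → 4·5 = 20.
|zone P △ zone Q| = |zone P| + |zone Q| − 2·|zone P∩zone Q| = 30 + 30 − 40 = 20.00.

20.00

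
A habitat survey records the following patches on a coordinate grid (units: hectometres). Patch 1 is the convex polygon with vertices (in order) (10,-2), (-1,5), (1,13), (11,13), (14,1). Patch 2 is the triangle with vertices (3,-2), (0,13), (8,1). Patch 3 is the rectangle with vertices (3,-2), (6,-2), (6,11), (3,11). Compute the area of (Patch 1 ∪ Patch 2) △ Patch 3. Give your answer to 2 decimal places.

131.76

|Patch 1 ∪ Patch 2| = 165.3641.
|(Patch 1 ∪ Patch 2) ∩ Patch 3| = 36.3.
|(Patch 1 ∪ Patch 2) △ Patch 3| = 165.3641 + 39 − 72.6 = 131.76.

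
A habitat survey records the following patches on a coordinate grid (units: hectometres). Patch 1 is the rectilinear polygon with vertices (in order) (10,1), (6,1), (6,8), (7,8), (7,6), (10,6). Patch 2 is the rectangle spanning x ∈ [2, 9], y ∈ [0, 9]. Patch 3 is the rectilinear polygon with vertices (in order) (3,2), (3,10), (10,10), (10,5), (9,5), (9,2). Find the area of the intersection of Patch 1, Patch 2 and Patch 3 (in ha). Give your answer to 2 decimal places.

The intersection is the polygon with vertices (6,8), (7,8), (7,6), (9,6), (9,5), (9,2), (6,2).
By the shoelace formula its area is 14.00.

14.00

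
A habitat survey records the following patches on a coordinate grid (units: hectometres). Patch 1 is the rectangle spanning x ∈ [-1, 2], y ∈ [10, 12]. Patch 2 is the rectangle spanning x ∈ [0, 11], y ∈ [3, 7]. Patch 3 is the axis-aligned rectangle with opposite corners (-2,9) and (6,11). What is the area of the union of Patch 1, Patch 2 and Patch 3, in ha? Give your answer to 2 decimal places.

By inclusion–exclusion:
Individual areas: |Patch 1| = 6, |Patch 2| = 44, |Patch 3| = 16.
|Patch 1∩Patch 2| = 0 (no overlap).
|Patch 1∩Patch 3|: x∈[-1,2], y∈[10,11] → 3·1 = 3.
|Patch 2∩Patch 3| = 0 (no overlap).
|Patch 1∩Patch 2∩Patch 3| = 0.
|Patch 1 ∪ Patch 2 ∪ Patch 3| = 66 − 3 + 0 = 63.00.

63.00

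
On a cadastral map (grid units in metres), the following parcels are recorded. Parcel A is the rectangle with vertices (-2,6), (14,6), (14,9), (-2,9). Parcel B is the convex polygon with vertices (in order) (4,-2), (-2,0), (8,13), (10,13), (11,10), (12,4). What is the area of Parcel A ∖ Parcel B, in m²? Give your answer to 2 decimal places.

|Parcel A| = 48, |Parcel A∩Parcel B| = 22.9423.
|Parcel A ∖ Parcel B| = |Parcel A| − |Parcel A∩Parcel B| = 48 − 22.9423 = 25.06.

25.06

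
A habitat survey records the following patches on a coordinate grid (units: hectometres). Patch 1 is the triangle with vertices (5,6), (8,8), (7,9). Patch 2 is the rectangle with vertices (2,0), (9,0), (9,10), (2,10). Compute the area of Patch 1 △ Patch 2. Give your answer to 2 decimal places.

67.50

|Patch 1| = 2.5, |Patch 2| = 70, |Patch 1∩Patch 2| = 2.5.
|Patch 1 △ Patch 2| = |Patch 1| + |Patch 2| − 2·|Patch 1∩Patch 2| = 2.5 + 70 − 5 = 67.50.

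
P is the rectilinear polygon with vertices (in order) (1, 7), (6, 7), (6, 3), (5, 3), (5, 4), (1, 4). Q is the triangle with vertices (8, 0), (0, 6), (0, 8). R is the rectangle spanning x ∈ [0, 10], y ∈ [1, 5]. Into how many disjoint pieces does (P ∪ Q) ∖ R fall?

(P ∪ Q) ∖ R splits into 2 disjoint pieces (area 11.875, area 0.1667).

2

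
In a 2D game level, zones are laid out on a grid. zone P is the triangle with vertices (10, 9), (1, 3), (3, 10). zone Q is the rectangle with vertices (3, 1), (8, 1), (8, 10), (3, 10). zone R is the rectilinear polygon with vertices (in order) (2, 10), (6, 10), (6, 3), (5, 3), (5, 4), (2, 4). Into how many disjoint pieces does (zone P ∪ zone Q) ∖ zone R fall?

(zone P ∪ zone Q) ∖ zone R splits into 2 disjoint pieces (area 27.619, area 1.5).

2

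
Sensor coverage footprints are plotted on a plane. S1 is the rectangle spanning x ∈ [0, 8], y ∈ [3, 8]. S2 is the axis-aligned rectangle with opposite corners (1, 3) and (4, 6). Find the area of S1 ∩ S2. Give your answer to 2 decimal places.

|S1∩S2|: x∈[1,4], y∈[3,6] → 3·3 = 9.

9.00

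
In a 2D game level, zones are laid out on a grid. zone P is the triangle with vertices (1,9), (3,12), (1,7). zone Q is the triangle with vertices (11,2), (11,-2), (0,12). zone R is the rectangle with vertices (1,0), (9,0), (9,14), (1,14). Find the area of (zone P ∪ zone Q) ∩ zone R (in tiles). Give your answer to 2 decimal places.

16.30

|zone P ∪ zone Q| = 23.756.
|(zone P ∪ zone Q) ∩ zone R| = 16.30.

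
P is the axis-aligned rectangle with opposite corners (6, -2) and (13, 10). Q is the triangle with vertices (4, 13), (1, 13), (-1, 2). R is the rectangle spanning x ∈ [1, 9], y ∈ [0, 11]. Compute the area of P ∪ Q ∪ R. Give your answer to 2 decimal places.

By inclusion–exclusion:
Individual areas: |P| = 84, |Q| = 16.5, |R| = 88.
|P∩Q| = 0.
|P∩R|: x∈[6,9], y∈[0,10] → 3·10 = 30.
|Q∩R| = 4.8091.
|P∩Q∩R| = 0.
|P ∪ Q ∪ R| = 188.5 − 34.8091 + 0 = 153.69.

153.69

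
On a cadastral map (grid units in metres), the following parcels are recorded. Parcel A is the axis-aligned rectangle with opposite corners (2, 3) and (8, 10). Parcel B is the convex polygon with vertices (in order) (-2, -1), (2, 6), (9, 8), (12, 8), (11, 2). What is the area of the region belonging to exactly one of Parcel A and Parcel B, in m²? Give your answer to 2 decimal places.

|Parcel A| = 42, |Parcel B| = 71.5, |Parcel A∩Parcel B| = 23.1429.
|Parcel A △ Parcel B| = |Parcel A| + |Parcel B| − 2·|Parcel A∩Parcel B| = 42 + 71.5 − 46.2857 = 67.21.

67.21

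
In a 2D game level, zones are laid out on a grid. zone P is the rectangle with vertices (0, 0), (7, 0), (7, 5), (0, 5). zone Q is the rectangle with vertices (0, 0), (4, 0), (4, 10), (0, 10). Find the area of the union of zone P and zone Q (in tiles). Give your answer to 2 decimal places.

55.00

By inclusion–exclusion:
Individual areas: |zone P| = 35, |zone Q| = 40.
|zone P∩zone Q|: x∈[0,4], y∈[0,5] → 4·5 = 20.
|zone P ∪ zone Q| = 75 − 20 = 55.00.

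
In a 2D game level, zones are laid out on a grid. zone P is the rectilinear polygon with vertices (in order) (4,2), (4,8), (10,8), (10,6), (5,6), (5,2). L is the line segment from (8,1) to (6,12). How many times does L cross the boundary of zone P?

2

The segment meets the boundary at (6.727,8), (7.091,6).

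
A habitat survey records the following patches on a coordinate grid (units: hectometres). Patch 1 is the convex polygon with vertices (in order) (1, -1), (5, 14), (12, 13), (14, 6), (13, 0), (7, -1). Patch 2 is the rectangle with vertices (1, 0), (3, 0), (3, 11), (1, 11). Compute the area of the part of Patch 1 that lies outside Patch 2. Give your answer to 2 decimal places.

|Patch 1| = 145.5, |Patch 1∩Patch 2| = 5.6333.
|Patch 1 ∖ Patch 2| = |Patch 1| − |Patch 1∩Patch 2| = 145.5 − 5.6333 = 139.87.

139.87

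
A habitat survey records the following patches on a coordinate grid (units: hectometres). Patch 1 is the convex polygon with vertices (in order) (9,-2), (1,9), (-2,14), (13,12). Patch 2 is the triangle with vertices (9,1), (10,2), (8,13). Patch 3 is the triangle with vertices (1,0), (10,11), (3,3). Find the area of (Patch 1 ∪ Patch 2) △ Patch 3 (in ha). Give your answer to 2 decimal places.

112.50

|Patch 1 ∪ Patch 2| = 112.5057.
|(Patch 1 ∪ Patch 2) ∩ Patch 3| = 1.2539.
|(Patch 1 ∪ Patch 2) △ Patch 3| = 112.5057 + 2.5 − 2.5079 = 112.50.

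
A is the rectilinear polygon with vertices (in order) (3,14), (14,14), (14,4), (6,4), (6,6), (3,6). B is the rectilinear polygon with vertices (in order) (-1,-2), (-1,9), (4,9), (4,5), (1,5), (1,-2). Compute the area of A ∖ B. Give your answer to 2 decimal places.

101.00

|A| = 104, |A∩B| = 3.
|A ∖ B| = |A| − |A∩B| = 104 − 3 = 101.00.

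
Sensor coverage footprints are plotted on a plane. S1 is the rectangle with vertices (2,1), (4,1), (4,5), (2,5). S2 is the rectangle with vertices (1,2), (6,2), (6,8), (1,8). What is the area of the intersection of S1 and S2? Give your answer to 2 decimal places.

|S1∩S2|: x∈[2,4], y∈[2,5] → 2·3 = 6.

6.00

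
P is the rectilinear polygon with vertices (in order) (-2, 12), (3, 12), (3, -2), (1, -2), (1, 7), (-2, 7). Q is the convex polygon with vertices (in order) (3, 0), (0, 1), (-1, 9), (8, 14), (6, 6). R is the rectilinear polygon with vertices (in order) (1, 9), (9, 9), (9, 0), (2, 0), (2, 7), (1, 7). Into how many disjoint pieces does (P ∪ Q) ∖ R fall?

1

(P ∪ Q) ∖ R is a single connected region.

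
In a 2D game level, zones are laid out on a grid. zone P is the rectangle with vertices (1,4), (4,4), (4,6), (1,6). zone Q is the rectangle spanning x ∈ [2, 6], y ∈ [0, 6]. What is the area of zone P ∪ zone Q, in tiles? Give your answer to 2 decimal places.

By inclusion–exclusion:
Individual areas: |zone P| = 6, |zone Q| = 24.
|zone P∩zone Q|: x∈[2,4], y∈[4,6] → 2·2 = 4.
|zone P ∪ zone Q| = 30 − 4 = 26.00.

26.00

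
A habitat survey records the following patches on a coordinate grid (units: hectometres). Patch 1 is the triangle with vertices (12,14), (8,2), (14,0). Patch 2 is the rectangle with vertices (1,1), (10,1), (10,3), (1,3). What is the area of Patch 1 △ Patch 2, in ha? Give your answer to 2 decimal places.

53.00

|Patch 1| = 40, |Patch 2| = 18, |Patch 1∩Patch 2| = 2.5.
|Patch 1 △ Patch 2| = |Patch 1| + |Patch 2| − 2·|Patch 1∩Patch 2| = 40 + 18 − 5 = 53.00.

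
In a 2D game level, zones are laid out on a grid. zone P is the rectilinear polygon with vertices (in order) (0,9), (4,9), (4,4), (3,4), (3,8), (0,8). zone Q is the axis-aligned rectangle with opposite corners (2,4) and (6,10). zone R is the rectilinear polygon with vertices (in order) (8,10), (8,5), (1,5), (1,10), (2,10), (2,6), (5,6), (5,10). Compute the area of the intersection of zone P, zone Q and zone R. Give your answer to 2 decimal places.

1.00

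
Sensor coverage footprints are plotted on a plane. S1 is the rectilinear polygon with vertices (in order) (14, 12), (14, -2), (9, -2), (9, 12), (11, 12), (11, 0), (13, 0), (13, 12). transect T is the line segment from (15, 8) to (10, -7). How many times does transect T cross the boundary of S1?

4

The segment meets the boundary at (11.667,-2), (12.333,0), (13,2), (14,5).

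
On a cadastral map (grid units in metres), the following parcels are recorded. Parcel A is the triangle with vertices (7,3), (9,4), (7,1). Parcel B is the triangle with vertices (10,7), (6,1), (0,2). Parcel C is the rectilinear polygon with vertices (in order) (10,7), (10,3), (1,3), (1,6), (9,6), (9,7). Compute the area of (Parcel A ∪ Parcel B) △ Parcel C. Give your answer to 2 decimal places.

27.79

|Parcel A ∪ Parcel B| = 21.875.
|(Parcel A ∪ Parcel B) ∩ Parcel C| = 11.0417.
|(Parcel A ∪ Parcel B) △ Parcel C| = 21.875 + 28 − 22.0833 = 27.79.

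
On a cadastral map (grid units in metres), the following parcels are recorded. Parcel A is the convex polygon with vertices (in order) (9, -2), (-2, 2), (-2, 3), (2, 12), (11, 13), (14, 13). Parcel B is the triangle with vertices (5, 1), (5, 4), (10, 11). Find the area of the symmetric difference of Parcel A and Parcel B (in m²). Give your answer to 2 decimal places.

146.50

|Parcel A| = 154, |Parcel B| = 7.5, |Parcel A∩Parcel B| = 7.5.
|Parcel A △ Parcel B| = |Parcel A| + |Parcel B| − 2·|Parcel A∩Parcel B| = 154 + 7.5 − 15 = 146.50.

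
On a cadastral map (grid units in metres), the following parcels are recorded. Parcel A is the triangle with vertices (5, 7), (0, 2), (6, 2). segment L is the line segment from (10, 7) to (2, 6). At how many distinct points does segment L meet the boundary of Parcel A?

2

The segment meets the boundary at (4.286,6.286), (5.122,6.39).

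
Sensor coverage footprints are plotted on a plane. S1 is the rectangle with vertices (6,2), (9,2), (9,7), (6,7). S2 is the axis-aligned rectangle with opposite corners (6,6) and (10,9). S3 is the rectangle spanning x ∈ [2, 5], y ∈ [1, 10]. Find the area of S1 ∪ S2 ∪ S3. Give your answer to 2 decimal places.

51.00

By inclusion–exclusion:
Individual areas: |S1| = 15, |S2| = 12, |S3| = 27.
|S1∩S2|: x∈[6,9], y∈[6,7] → 3·1 = 3.
|S1∩S3| = 0 (no overlap).
|S2∩S3| = 0 (no overlap).
|S1∩S2∩S3| = 0.
|S1 ∪ S2 ∪ S3| = 54 − 3 + 0 = 51.00.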